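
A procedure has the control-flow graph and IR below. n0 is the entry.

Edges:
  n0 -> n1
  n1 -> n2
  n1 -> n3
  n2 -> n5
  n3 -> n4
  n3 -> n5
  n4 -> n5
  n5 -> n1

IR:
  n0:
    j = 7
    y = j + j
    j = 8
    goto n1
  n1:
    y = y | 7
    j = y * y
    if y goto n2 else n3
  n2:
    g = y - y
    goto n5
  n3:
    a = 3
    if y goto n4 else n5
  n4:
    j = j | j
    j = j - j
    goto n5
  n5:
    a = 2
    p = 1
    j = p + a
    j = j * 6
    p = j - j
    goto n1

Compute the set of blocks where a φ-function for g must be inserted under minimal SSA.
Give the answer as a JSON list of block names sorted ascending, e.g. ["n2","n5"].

Answer: ["n1", "n5"]

Derivation:
idom tree: n1←n0 n2←n1 n3←n1 n4←n3 n5←n1
Dom at joins:
  n1: preds {n0,n5}: {n0} ∩ {n0,n1,n5} = {n0}; idom=n0
  n5: preds {n2,n3,n4}: {n0,n1,n2} ∩ {n0,n1,n3} ∩ {n0,n1,n3,n4} = {n0,n1}; idom=n1

DF derivation:
  join n1 pred n0: · stop@n0
  join n1 pred n5: n5→n1 stop@n0
  join n5 pred n2: n2 stop@n1
  join n5 pred n3: n3 stop@n1
  join n5 pred n4: n4→n3 stop@n1
  DF(n0)=∅
  DF(n1)={n1}
  DF(n2)={n5}
  DF(n3)={n5}
  DF(n4)={n5}
  DF(n5)={n1}

φ for g: defs {n2}
  DF⁺ = {n1,n5}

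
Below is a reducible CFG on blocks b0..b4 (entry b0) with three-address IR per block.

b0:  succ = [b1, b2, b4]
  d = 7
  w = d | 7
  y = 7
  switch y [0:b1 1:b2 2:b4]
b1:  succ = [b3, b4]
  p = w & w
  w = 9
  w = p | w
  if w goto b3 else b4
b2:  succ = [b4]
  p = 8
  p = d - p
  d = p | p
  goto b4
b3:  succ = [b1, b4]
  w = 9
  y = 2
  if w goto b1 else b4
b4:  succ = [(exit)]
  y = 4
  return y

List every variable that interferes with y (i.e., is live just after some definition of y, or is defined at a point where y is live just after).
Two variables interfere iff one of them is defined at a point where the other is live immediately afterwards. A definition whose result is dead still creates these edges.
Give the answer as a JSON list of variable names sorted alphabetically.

Answer: ["d", "w"]

Derivation:
def/use:
  b0: {d,w,y} / ∅
  b1: {p,w} / {w}
  b2: {d,p} / {d}
  b3: {w,y} / ∅
  b4: {y} / ∅

Backward fixpoint:
  b0 li=∅ lo={d,w}
  b1 li={w} lo=∅
  b2 li={d} lo=∅
  b3 li=∅ lo={w}
  b4 li=∅ lo=∅

Interference:
  d — {p,w,y}
  p — {d,w}
  w — {d,p,y}
  y — {d,w}

N(y) = ["d", "w"]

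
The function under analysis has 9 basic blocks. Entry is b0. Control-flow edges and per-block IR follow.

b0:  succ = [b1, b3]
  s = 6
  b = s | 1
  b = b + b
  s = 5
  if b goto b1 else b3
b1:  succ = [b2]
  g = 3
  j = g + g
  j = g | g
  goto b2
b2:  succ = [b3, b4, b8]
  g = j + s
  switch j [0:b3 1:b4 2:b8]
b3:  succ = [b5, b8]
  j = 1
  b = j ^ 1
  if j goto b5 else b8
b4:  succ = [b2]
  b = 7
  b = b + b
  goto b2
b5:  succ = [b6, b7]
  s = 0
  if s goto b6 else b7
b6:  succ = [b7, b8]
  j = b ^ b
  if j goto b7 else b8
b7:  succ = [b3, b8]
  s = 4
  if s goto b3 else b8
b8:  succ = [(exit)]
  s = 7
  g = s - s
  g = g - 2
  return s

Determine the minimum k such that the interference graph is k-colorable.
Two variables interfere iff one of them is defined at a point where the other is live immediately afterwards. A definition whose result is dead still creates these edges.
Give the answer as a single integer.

Per-block:
  b0: def={b,s} ue=∅
  b1: def={g,j} ue=∅
  b2: def={g} ue={j,s}
  b3: def={b,j} ue=∅
  b4: def={b} ue=∅
  b5: def={s} ue=∅
  b6: def={j} ue={b}
  b7: def={s} ue=∅
  b8: def={g,s} ue=∅

Backward fixpoint:
  b0: in=∅ out={s}
  b1: in={s} out={j,s}
  b2: in={j,s} out={j,s}
  b3: in=∅ out={b}
  b4: in={j,s} out={j,s}
  b5: in={b} out={b}
  b6: in={b} out=∅
  b7: in=∅ out=∅
  b8: in=∅ out=∅

Conflict graph:
  b↔{j,s}
  g↔{j,s}
  j↔{b,g,s}
  s↔{b,g,j}

Chromatic number:
  clique {b,j,s} ⇒ need ≥ 3
  3-colouring: R0={j}  R1={s}  R2={b,g}
  χ = 3

Answer: 3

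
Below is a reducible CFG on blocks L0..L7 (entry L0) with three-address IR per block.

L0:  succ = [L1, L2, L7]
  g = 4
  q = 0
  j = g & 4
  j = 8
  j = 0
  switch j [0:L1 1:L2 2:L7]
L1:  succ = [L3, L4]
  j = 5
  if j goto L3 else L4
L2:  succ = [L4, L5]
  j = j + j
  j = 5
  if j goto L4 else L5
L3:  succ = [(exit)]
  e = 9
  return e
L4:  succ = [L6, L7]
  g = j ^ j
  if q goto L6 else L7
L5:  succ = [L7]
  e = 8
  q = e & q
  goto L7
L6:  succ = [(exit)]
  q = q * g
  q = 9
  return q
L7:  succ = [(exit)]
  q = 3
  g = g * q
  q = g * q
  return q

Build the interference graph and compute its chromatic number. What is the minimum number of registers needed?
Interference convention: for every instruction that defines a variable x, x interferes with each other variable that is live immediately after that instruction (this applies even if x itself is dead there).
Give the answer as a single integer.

Answer: 3

Derivation:
def/use:
  L0: {g,j,q} / ∅
  L1: {j} / ∅
  L2: {j} / {j}
  L3: {e} / ∅
  L4: {g} / {j,q}
  L5: {e,q} / {q}
  L6: {q} / {g,q}
  L7: {g,q} / {g}

Live sets:
  L0 li=∅ lo={g,j,q}
  L1 li={q} lo={j,q}
  L2 li={g,j,q} lo={g,j,q}
  L3 li=∅ lo=∅
  L4 li={j,q} lo={g,q}
  L5 li={g,q} lo={g}
  L6 li={g,q} lo=∅
  L7 li={g} lo=∅

Interference:
  e↔{g,q}
  g↔{e,j,q}
  j↔{g,q}
  q↔{e,g,j}

Registers:
  clique {e,g,q} ⇒ need ≥ 3
  assign e→R2 g→R0 j→R2 q→R1 — no edge inside a register ⇒ χ ≤ 3
  χ = 3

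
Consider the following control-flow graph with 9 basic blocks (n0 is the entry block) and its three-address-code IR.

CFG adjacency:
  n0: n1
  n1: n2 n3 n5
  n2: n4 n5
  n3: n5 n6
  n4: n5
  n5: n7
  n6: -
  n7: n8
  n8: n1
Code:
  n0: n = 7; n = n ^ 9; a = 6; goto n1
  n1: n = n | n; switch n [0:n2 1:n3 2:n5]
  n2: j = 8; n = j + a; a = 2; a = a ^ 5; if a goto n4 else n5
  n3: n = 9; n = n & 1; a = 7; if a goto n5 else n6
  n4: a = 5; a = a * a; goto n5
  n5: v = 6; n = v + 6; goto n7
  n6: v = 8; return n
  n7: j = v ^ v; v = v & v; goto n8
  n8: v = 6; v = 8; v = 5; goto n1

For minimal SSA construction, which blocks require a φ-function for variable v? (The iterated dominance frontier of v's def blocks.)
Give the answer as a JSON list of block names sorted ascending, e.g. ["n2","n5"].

idom tree: n1←n0 n2←n1 n3←n1 n4←n2 n5←n1 n6←n3 n7←n5 n8←n7
Dom at joins:
  n1: preds {n0,n8}: {n0} ∩ {n0,n1,n5,n7,n8} = {n0}; idom=n0
  n5: preds {n1,n2,n3,n4}: {n0,n1} ∩ {n0,n1,n2} ∩ {n0,n1,n3} ∩ {n0,n1,n2,n4} = {n0,n1}; idom=n1

DF derivation:
  join n1 pred n0: · stop@n0
  join n1 pred n8: n8→n7→n5→n1 stop@n0
  join n5 pred n1: · stop@n1
  join n5 pred n2: n2 stop@n1
  join n5 pred n3: n3 stop@n1
  join n5 pred n4: n4→n2 stop@n1
  n0 → ∅
  n1 → {n1}
  n2 → {n5}
  n3 → {n5}
  n4 → {n5}
  n5 → {n1}
  n6 → ∅
  n7 → {n1}
  n8 → {n1}

φ for v: defs {n5,n6,n7,n8}
  DF⁺ = {n1}

Answer: ["n1"]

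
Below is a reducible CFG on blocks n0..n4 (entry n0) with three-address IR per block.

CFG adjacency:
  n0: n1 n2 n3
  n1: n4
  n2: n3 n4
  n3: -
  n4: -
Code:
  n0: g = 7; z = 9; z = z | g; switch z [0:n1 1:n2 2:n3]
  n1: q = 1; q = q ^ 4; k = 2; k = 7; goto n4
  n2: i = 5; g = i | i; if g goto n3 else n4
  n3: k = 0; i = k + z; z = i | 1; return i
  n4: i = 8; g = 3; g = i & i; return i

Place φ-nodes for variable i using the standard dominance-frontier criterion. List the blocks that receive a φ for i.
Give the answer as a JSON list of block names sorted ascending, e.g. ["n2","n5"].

Answer: ["n3", "n4"]

Derivation:
idom tree: n1←n0 n2←n0 n3←n0 n4←n0
Join-block Dom:
  n3: preds {n0,n2}: {n0} ∩ {n0,n2} = {n0}; idom=n0
  n4: preds {n1,n2}: {n0,n1} ∩ {n0,n2} = {n0}; idom=n0

DF derivation:
  join n3 pred n0: · stop@n0
  join n3 pred n2: n2 stop@n0
  join n4 pred n1: n1 stop@n0
  join n4 pred n2: n2 stop@n0
  n0 → ∅
  n1 → {n4}
  n2 → {n3,n4}
  n3 → ∅
  n4 → ∅

φ for i: defs {n2,n3,n4}
  DF⁺ = {n3,n4}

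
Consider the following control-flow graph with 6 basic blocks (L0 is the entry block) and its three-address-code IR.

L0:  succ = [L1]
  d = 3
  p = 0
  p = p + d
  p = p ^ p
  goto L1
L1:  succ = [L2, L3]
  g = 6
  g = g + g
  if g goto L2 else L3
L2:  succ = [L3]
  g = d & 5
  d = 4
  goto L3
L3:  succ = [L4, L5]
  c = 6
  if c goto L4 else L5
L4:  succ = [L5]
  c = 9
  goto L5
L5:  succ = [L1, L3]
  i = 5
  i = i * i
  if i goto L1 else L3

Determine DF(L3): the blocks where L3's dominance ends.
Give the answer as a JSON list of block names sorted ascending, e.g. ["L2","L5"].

Answer: ["L1", "L3"]

Derivation:
idom tree: L1←L0 L2←L1 L3←L1 L4←L3 L5←L3
Dom at joins:
  L1: preds {L0,L5}: {L0} ∩ {L0,L1,L3,L5} = {L0}; idom=L0
  L3: preds {L1,L2,L5}: {L0,L1} ∩ {L0,L1,L2} ∩ {L0,L1,L3,L5} = {L0,L1}; idom=L1
  L5: preds {L3,L4}: {L0,L1,L3} ∩ {L0,L1,L3,L4} = {L0,L1,L3}; idom=L3

Frontier:
  join L1 pred L0: · stop@L0
  join L1 pred L5: L5→L3→L1 stop@L0
  join L3 pred L1: · stop@L1
  join L3 pred L2: L2 stop@L1
  join L3 pred L5: L5→L3 stop@L1
  join L5 pred L3: · stop@L3
  join L5 pred L4: L4 stop@L3
  L0 → ∅
  L1 → {L1}
  L2 → {L3}
  L3 → {L1,L3}
  L4 → {L5}
  L5 → {L1,L3}

DF(L3) = ["L1", "L3"]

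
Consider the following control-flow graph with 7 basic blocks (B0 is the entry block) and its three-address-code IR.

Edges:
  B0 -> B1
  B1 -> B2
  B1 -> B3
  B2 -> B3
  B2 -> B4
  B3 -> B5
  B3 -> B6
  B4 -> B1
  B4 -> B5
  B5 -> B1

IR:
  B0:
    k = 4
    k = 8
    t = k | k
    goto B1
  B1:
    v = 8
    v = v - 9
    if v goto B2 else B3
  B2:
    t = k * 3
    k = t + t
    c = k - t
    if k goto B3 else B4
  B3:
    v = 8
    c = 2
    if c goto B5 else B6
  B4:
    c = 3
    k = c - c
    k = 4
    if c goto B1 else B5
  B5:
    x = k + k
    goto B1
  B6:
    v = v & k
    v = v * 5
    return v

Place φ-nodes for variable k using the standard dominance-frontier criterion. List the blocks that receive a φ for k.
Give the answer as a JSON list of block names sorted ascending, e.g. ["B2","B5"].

Answer: ["B1", "B3", "B5"]

Working:
idom tree: B1←B0 B2←B1 B3←B1 B4←B2 B5←B1 B6←B3
Join-block Dom:
  B1: preds {B0,B4,B5}: {B0} ∩ {B0,B1,B2,B4} ∩ {B0,B1,B5} = {B0}; idom=B0
  B3: preds {B1,B2}: {B0,B1} ∩ {B0,B1,B2} = {B0,B1}; idom=B1
  B5: preds {B3,B4}: {B0,B1,B3} ∩ {B0,B1,B2,B4} = {B0,B1}; idom=B1

Frontier:
  join B1 pred B0: · stop@B0
  join B1 pred B4: B4→B2→B1 stop@B0
  join B1 pred B5: B5→B1 stop@B0
  join B3 pred B1: · stop@B1
  join B3 pred B2: B2 stop@B1
  join B5 pred B3: B3 stop@B1
  join B5 pred B4: B4→B2 stop@B1
  B0 → ∅
  B1 → {B1}
  B2 → {B1,B3,B5}
  B3 → {B5}
  B4 → {B1,B5}
  B5 → {B1}
  B6 → ∅

φ for k: defs {B0,B2,B4}
  DF⁺ = {B1,B3,B5}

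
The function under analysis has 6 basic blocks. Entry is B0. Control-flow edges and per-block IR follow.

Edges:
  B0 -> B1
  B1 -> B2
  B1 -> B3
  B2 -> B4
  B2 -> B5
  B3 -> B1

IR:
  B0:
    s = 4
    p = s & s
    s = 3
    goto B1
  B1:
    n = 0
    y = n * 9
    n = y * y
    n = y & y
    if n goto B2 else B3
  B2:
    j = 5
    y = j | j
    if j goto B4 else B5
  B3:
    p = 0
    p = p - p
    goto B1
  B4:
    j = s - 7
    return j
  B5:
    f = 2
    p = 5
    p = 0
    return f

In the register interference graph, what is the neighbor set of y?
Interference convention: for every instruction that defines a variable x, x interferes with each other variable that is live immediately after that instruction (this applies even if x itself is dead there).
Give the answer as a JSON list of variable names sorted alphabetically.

Per-block:
  B0: def={p,s} ue=∅
  B1: def={n,y} ue=∅
  B2: def={j,y} ue=∅
  B3: def={p} ue=∅
  B4: def={j} ue={s}
  B5: def={f,p} ue=∅

Live sets:
  B0: in=∅ out={s}
  B1: in={s} out={s}
  B2: in={s} out={s}
  B3: in={s} out={s}
  B4: in={s} out=∅
  B5: in=∅ out=∅

Interference:
  f↔{p}
  j↔{s,y}
  n↔{s,y}
  p↔{f,s}
  s↔{j,n,p,y}
  y↔{j,n,s}

N(y) = ["j", "n", "s"]

Answer: ["j", "n", "s"]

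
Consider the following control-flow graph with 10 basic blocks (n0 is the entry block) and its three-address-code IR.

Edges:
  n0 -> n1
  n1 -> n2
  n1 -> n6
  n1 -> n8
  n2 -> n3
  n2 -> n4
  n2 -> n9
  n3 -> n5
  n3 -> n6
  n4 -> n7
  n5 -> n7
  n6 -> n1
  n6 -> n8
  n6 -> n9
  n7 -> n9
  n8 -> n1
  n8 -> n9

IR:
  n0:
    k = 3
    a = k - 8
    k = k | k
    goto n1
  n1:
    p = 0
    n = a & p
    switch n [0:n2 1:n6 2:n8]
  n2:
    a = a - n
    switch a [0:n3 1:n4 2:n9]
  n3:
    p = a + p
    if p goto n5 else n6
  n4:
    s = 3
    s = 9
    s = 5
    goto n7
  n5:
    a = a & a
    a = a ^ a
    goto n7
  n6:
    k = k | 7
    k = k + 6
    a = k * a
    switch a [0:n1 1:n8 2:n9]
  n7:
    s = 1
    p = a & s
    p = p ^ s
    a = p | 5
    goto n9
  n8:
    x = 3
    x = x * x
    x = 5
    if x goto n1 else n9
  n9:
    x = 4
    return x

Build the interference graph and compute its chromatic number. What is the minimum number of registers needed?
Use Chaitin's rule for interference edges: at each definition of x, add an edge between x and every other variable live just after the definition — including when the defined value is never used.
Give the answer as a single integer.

def/use:
  n0: def={a,k} ue=∅
  n1: def={n,p} ue={a}
  n2: def={a} ue={a,n}
  n3: def={p} ue={a,p}
  n4: def={s} ue=∅
  n5: def={a} ue={a}
  n6: def={a,k} ue={a,k}
  n7: def={a,p,s} ue={a}
  n8: def={x} ue=∅
  n9: def={x} ue=∅

Liveness:
  live n0: ∅→{a,k}
  live n1: {a,k}→{a,k,n,p}
  live n2: {a,k,n,p}→{a,k,p}
  live n3: {a,k,p}→{a,k}
  live n4: {a}→{a}
  live n5: {a}→{a}
  live n6: {a,k}→{a,k}
  live n7: {a}→∅
  live n8: {a,k}→{a,k}
  live n9: ∅→∅

Interference:
  a↔{k,n,p,s,x}
  k↔{a,n,p,x}
  n↔{a,k,p}
  p↔{a,k,n,s}
  s↔{a,p}
  x↔{a,k}

Registers:
  {a,k,n,p} pairwise interfere (4-clique) ⇒ χ ≥ 4
  4-colouring: c0={a}  c1={k,s}  c2={p,x}  c3={n}
  χ = 4

Answer: 4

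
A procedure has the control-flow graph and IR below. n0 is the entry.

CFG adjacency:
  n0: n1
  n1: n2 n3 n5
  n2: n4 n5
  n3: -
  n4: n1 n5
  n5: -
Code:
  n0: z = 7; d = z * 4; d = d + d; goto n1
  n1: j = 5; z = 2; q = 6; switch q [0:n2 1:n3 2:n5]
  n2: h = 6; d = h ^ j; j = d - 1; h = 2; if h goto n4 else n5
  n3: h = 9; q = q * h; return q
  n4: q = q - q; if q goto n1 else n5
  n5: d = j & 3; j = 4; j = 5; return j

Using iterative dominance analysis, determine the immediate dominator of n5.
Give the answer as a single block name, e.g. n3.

idom tree: n1←n0 n2←n1 n3←n1 n4←n2 n5←n1
Dom at joins:
  n1: preds {n0,n4}: {n0} ∩ {n0,n1,n2,n4} = {n0}; idom=n0
  n5: preds {n1,n2,n4}: {n0,n1} ∩ {n0,n1,n2} ∩ {n0,n1,n2,n4} = {n0,n1}; idom=n1

idom(n5) = n1

Answer: n1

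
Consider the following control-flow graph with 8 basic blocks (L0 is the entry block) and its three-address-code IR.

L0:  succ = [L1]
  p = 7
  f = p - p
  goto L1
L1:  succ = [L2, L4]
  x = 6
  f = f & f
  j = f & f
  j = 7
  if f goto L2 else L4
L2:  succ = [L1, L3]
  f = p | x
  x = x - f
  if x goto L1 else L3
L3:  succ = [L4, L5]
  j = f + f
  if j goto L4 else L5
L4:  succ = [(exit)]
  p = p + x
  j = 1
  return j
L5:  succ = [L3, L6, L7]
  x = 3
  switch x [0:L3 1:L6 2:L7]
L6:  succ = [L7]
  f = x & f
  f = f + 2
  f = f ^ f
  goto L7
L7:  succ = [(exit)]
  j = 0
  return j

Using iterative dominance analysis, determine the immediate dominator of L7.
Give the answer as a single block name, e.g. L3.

idom tree: L1←L0 L2←L1 L3←L2 L4←L1 L5←L3 L6←L5 L7←L5
Join-block Dom:
  L1: preds {L0,L2}: {L0} ∩ {L0,L1,L2} = {L0}; idom=L0
  L3: preds {L2,L5}: {L0,L1,L2} ∩ {L0,L1,L2,L3,L5} = {L0,L1,L2}; idom=L2
  L4: preds {L1,L3}: {L0,L1} ∩ {L0,L1,L2,L3} = {L0,L1}; idom=L1
  L7: preds {L5,L6}: {L0,L1,L2,L3,L5} ∩ {L0,L1,L2,L3,L5,L6} = {L0,L1,L2,L3,L5}; idom=L5

idom(L7) = L5

Answer: L5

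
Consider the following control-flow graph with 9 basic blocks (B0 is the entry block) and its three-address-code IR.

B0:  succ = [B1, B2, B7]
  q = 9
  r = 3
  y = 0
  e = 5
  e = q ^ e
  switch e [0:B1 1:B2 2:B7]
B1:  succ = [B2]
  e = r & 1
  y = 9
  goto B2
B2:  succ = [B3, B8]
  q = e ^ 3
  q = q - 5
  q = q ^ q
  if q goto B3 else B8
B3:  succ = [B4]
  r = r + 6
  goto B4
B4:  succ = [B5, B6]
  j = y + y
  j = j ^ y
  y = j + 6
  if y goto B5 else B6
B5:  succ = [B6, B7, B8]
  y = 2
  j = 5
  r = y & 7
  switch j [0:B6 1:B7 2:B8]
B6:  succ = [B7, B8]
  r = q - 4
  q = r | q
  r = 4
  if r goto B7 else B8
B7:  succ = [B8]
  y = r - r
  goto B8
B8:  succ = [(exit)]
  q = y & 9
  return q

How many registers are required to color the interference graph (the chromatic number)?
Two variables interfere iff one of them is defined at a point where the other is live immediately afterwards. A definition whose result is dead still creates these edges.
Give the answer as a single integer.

Answer: 4

Analysis:
Per-block:
  B0: def={e,q,r,y} ue=∅
  B1: def={e,y} ue={r}
  B2: def={q} ue={e}
  B3: def={r} ue={r}
  B4: def={j,y} ue={y}
  B5: def={j,r,y} ue=∅
  B6: def={q,r} ue={q}
  B7: def={y} ue={r}
  B8: def={q} ue={y}

Liveness:
  live B0: ∅→{e,r,y}
  live B1: {r}→{e,r,y}
  live B2: {e,r,y}→{q,r,y}
  live B3: {q,r,y}→{q,y}
  live B4: {q,y}→{q,y}
  live B5: {q}→{q,r,y}
  live B6: {q,y}→{r,y}
  live B7: {r}→{y}
  live B8: {y}→∅

Interfere edges:
  e↔{q,r,y}
  j↔{q,r,y}
  q↔{e,j,r,y}
  r↔{e,j,q,y}
  y↔{e,j,q,r}

Registers:
  lower bound: {e,q,r,y} mutually conflict ⇒ χ ≥ 4
  assign e→R3 j→R3 q→R0 r→R1 y→R2 — no edge inside a register ⇒ χ ≤ 4
  χ = 4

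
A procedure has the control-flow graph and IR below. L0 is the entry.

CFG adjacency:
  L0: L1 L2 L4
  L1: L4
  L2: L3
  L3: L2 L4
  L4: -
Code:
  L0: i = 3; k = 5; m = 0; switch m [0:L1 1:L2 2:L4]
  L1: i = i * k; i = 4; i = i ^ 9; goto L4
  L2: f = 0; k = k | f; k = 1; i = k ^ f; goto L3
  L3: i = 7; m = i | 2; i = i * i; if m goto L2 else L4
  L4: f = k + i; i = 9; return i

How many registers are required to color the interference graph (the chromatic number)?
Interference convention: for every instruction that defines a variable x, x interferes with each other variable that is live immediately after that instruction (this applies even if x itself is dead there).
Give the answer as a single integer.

def/use:
  L0: {i,k,m} / ∅
  L1: {i} / {i,k}
  L2: {f,i,k} / {k}
  L3: {i,m} / ∅
  L4: {f,i} / {i,k}

Backward fixpoint:
  L0: in=∅ out={i,k}
  L1: in={i,k} out={i,k}
  L2: in={k} out={k}
  L3: in={k} out={i,k}
  L4: in={i,k} out=∅

Conflict graph:
  f↔{k}
  i↔{k,m}
  k↔{f,i,m}
  m↔{i,k}

Chromatic number:
  lower bound: {i,k,m} mutually conflict ⇒ χ ≥ 3
  3-colouring: r0={k}  r1={f,i}  r2={m}
  χ = 3

Answer: 3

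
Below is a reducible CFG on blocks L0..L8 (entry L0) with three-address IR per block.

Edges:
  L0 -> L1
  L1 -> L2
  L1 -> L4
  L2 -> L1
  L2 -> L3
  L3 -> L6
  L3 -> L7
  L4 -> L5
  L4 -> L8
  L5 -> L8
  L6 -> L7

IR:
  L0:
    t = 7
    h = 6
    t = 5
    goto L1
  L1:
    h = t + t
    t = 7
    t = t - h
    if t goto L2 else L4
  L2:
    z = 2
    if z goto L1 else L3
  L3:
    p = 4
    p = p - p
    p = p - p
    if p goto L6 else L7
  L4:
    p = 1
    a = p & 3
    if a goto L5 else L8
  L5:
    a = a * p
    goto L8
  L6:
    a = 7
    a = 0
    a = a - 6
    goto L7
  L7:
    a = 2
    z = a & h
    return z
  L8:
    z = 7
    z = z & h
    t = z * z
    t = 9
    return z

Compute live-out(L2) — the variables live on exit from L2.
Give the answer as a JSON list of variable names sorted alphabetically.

Answer: ["h", "t"]

Analysis:
def/use:
  L0: def={h,t} ue=∅
  L1: def={h,t} ue={t}
  L2: def={z} ue=∅
  L3: def={p} ue=∅
  L4: def={a,p} ue=∅
  L5: def={a} ue={a,p}
  L6: def={a} ue=∅
  L7: def={a,z} ue={h}
  L8: def={t,z} ue={h}

Live sets:
  live L0: ∅→{t}
  live L1: {t}→{h,t}
  live L2: {h,t}→{h,t}
  live L3: {h}→{h}
  live L4: {h}→{a,h,p}
  live L5: {a,h,p}→{h}
  live L6: {h}→{h}
  live L7: {h}→∅
  live L8: {h}→∅

live-out(L2) = ["h", "t"]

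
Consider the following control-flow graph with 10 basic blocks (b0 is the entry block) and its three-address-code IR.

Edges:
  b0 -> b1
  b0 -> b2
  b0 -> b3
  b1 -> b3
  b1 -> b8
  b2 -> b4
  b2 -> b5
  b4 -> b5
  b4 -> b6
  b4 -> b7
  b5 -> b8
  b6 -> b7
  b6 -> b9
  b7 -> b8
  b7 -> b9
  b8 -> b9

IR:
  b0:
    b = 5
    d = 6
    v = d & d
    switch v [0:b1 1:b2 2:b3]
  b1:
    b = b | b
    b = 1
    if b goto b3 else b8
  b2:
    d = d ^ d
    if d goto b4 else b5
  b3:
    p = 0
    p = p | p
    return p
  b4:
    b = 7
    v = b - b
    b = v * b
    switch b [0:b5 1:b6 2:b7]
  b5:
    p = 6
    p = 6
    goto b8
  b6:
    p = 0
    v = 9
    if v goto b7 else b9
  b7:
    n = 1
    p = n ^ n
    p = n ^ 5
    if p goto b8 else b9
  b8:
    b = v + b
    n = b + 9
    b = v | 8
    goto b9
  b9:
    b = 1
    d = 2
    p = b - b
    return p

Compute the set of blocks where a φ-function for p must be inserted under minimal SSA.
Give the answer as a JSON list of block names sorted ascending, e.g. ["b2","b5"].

Answer: ["b7", "b8", "b9"]

Derivation:
idom tree: b1←b0 b2←b0 b3←b0 b4←b2 b5←b2 b6←b4 b7←b4 b8←b0 b9←b0
Dom∩ at merges:
  b3: preds {b0,b1}: {b0} ∩ {b0,b1} = {b0}; idom=b0
  b5: preds {b2,b4}: {b0,b2} ∩ {b0,b2,b4} = {b0,b2}; idom=b2
  b7: preds {b4,b6}: {b0,b2,b4} ∩ {b0,b2,b4,b6} = {b0,b2,b4}; idom=b4
  b8: preds {b1,b5,b7}: {b0,b1} ∩ {b0,b2,b5} ∩ {b0,b2,b4,b7} = {b0}; idom=b0
  b9: preds {b6,b7,b8}: {b0,b2,b4,b6} ∩ {b0,b2,b4,b7} ∩ {b0,b8} = {b0}; idom=b0

DF derivation:
  b3←b0: walk · to b0
  b3←b1: walk b1 to b0
  b5←b2: walk · to b2
  b5←b4: walk b4 to b2
  b7←b4: walk · to b4
  b7←b6: walk b6 to b4
  b8←b1: walk b1 to b0
  b8←b5: walk b5→b2 to b0
  b8←b7: walk b7→b4→b2 to b0
  b9←b6: walk b6→b4→b2 to b0
  b9←b7: walk b7→b4→b2 to b0
  b9←b8: walk b8 to b0
  DF(b0)=∅
  DF(b1)={b3,b8}
  DF(b2)={b8,b9}
  DF(b3)=∅
  DF(b4)={b5,b8,b9}
  DF(b5)={b8}
  DF(b6)={b7,b9}
  DF(b7)={b8,b9}
  DF(b8)={b9}
  DF(b9)=∅

φ for p: defs {b3,b5,b6,b7,b9}
  DF⁺ = {b7,b8,b9}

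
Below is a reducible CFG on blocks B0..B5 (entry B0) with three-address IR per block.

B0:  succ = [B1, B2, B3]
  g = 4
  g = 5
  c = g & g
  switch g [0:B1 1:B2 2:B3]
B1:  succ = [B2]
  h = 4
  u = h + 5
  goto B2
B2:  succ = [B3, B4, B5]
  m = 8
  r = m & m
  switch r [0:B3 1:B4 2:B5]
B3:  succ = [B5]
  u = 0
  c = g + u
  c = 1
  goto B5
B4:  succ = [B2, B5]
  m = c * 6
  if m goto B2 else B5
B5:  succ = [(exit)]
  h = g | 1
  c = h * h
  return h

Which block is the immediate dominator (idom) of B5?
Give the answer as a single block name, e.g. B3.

Answer: B0

Analysis:
idom tree: B1←B0 B2←B0 B3←B0 B4←B2 B5←B0
Dom at joins:
  B2: preds {B0,B1,B4}: {B0} ∩ {B0,B1} ∩ {B0,B2,B4} = {B0}; idom=B0
  B3: preds {B0,B2}: {B0} ∩ {B0,B2} = {B0}; idom=B0
  B5: preds {B2,B3,B4}: {B0,B2} ∩ {B0,B3} ∩ {B0,B2,B4} = {B0}; idom=B0

idom(B5) = B0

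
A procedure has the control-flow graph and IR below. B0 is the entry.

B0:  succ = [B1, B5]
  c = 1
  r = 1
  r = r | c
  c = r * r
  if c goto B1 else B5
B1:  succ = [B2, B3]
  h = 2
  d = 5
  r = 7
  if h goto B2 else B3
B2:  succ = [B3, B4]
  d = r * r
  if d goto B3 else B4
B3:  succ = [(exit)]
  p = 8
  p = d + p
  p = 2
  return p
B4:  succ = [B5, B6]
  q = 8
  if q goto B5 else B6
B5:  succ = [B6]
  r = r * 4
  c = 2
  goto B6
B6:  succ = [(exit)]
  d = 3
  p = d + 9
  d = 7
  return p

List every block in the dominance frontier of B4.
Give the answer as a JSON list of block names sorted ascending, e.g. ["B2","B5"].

Answer: ["B5", "B6"]

Derivation:
idom tree: B1←B0 B2←B1 B3←B1 B4←B2 B5←B0 B6←B0
Dom at joins:
  B3: preds {B1,B2}: {B0,B1} ∩ {B0,B1,B2} = {B0,B1}; idom=B1
  B5: preds {B0,B4}: {B0} ∩ {B0,B1,B2,B4} = {B0}; idom=B0
  B6: preds {B4,B5}: {B0,B1,B2,B4} ∩ {B0,B5} = {B0}; idom=B0

DF derivation:
  join B3 pred B1: · stop@B1
  join B3 pred B2: B2 stop@B1
  join B5 pred B0: · stop@B0
  join B5 pred B4: B4→B2→B1 stop@B0
  join B6 pred B4: B4→B2→B1 stop@B0
  join B6 pred B5: B5 stop@B0
  B0 → ∅
  B1 → {B5,B6}
  B2 → {B3,B5,B6}
  B3 → ∅
  B4 → {B5,B6}
  B5 → {B6}
  B6 → ∅

DF(B4) = ["B5", "B6"]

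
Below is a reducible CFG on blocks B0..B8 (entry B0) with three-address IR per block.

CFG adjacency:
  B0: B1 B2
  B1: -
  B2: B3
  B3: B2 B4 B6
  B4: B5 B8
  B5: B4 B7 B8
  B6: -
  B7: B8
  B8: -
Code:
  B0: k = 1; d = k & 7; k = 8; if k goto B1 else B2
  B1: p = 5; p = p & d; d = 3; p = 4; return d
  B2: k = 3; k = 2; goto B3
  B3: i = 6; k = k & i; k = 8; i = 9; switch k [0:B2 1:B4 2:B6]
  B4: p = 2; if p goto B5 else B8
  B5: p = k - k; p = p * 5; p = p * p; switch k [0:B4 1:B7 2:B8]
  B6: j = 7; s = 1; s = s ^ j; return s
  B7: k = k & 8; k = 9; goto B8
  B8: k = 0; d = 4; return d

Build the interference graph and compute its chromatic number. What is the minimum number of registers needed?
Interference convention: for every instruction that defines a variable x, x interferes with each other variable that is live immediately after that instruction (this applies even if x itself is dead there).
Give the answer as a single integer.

Per-block:
  B0: def={d,k} ue=∅
  B1: def={d,p} ue={d}
  B2: def={k} ue=∅
  B3: def={i,k} ue={k}
  B4: def={p} ue=∅
  B5: def={p} ue={k}
  B6: def={j,s} ue=∅
  B7: def={k} ue={k}
  B8: def={d,k} ue=∅

Liveness:
  live B0: ∅→{d}
  live B1: {d}→∅
  live B2: ∅→{k}
  live B3: {k}→{k}
  live B4: {k}→{k}
  live B5: {k}→{k}
  live B6: ∅→∅
  live B7: {k}→∅
  live B8: ∅→∅

Interfere edges:
  d: {k,p}
  i: {k}
  j: {s}
  k: {d,i,p}
  p: {d,k}
  s: {j}

Chromatic number:
  lower bound: {d,k,p} mutually conflict ⇒ χ ≥ 3
  assign d→c1 i→c1 j→c0 k→c0 p→c2 s→c1 — no edge inside a register ⇒ χ ≤ 3
  χ = 3

Answer: 3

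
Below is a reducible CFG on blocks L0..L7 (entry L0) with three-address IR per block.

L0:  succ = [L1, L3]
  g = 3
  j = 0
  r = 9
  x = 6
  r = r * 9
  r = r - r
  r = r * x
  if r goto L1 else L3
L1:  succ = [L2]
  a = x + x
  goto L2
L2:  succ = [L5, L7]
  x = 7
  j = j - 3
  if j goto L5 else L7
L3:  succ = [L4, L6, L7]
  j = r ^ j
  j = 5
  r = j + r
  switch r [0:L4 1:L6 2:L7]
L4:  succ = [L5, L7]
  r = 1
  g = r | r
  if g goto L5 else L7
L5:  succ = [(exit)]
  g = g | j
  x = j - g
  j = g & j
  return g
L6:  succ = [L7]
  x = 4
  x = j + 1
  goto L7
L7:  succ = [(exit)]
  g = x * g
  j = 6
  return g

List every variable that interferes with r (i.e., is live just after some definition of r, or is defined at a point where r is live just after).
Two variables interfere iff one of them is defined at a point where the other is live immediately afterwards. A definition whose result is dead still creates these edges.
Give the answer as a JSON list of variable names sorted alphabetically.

Block summaries:
  L0 def {g,j,r,x} use ∅
  L1 def {a} use {x}
  L2 def {j,x} use {j}
  L3 def {j,r} use {j,r}
  L4 def {g,r} use ∅
  L5 def {g,j,x} use {g,j}
  L6 def {x} use {j}
  L7 def {g,j} use {g,x}

Backward fixpoint:
  live L0: ∅→{g,j,r,x}
  live L1: {g,j,x}→{g,j}
  live L2: {g,j}→{g,j,x}
  live L3: {g,j,r,x}→{g,j,x}
  live L4: {j,x}→{g,j,x}
  live L5: {g,j}→∅
  live L6: {g,j}→{g,x}
  live L7: {g,x}→∅

Conflict graph:
  a — {g,j}
  g — {a,j,r,x}
  j — {a,g,r,x}
  r — {g,j,x}
  x — {g,j,r}

N(r) = ["g", "j", "x"]

Answer: ["g", "j", "x"]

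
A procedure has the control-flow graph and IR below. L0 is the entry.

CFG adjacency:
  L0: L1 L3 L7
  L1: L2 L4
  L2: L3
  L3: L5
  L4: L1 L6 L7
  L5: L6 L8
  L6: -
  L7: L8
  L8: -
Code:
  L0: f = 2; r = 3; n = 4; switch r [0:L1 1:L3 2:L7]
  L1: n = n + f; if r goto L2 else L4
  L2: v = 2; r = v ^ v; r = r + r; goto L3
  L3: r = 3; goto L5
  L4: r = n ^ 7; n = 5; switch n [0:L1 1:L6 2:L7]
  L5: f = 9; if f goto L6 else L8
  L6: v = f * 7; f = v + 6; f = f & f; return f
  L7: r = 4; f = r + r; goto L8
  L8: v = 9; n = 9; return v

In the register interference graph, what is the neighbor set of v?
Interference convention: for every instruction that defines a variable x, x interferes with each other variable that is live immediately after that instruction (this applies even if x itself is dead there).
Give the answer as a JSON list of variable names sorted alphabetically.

Answer: ["n"]

Derivation:
Block summaries:
  L0: def={f,n,r} ue=∅
  L1: def={n} ue={f,n,r}
  L2: def={r,v} ue=∅
  L3: def={r} ue=∅
  L4: def={n,r} ue={n}
  L5: def={f} ue=∅
  L6: def={f,v} ue={f}
  L7: def={f,r} ue=∅
  L8: def={n,v} ue=∅

Liveness:
  live L0: ∅→{f,n,r}
  live L1: {f,n,r}→{f,n}
  live L2: ∅→∅
  live L3: ∅→∅
  live L4: {f,n}→{f,n,r}
  live L5: ∅→{f}
  live L6: {f}→∅
  live L7: ∅→∅
  live L8: ∅→∅

Interference:
  f — {n,r}
  n — {f,r,v}
  r — {f,n}
  v — {n}

N(v) = ["n"]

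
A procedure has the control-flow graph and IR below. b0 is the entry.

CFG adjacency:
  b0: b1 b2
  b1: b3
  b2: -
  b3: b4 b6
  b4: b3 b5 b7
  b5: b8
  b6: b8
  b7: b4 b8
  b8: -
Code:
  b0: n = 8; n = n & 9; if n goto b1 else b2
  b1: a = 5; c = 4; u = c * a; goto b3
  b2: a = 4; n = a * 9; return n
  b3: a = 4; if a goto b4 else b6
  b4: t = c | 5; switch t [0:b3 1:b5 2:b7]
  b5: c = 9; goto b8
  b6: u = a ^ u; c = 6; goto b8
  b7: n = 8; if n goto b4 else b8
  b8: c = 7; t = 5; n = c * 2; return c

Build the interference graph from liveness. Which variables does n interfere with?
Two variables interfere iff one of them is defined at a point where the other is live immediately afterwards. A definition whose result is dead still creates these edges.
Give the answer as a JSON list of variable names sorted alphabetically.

Per-block:
  b0: def={n} ue=∅
  b1: def={a,c,u} ue=∅
  b2: def={a,n} ue=∅
  b3: def={a} ue=∅
  b4: def={t} ue={c}
  b5: def={c} ue=∅
  b6: def={c,u} ue={a,u}
  b7: def={n} ue=∅
  b8: def={c,n,t} ue=∅

Live sets:
  live b0: ∅→∅
  live b1: ∅→{c,u}
  live b2: ∅→∅
  live b3: {c,u}→{a,c,u}
  live b4: {c,u}→{c,u}
  live b5: ∅→∅
  live b6: {a,u}→∅
  live b7: {c,u}→{c,u}
  live b8: ∅→∅

Conflict graph:
  a: {c,u}
  c: {a,n,t,u}
  n: {c,u}
  t: {c,u}
  u: {a,c,n,t}

N(n) = ["c", "u"]

Answer: ["c", "u"]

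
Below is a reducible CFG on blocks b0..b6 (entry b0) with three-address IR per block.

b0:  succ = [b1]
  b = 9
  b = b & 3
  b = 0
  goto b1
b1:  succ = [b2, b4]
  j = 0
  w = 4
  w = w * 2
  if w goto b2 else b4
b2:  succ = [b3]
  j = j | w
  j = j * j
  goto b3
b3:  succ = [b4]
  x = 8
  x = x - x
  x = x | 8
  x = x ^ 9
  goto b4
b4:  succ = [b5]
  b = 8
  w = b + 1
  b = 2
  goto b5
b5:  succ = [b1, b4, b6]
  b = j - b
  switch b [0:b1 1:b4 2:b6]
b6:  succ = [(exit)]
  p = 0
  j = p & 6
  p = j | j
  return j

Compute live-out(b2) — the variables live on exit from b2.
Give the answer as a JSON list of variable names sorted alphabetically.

Per-block:
  b0 def {b} use ∅
  b1 def {j,w} use ∅
  b2 def {j} use {j,w}
  b3 def {x} use ∅
  b4 def {b,w} use ∅
  b5 def {b} use {b,j}
  b6 def {j,p} use ∅

Backward fixpoint:
  b0: in=∅ out=∅
  b1: in=∅ out={j,w}
  b2: in={j,w} out={j}
  b3: in={j} out={j}
  b4: in={j} out={b,j}
  b5: in={b,j} out={j}
  b6: in=∅ out=∅

live-out(b2) = ["j"]

Answer: ["j"]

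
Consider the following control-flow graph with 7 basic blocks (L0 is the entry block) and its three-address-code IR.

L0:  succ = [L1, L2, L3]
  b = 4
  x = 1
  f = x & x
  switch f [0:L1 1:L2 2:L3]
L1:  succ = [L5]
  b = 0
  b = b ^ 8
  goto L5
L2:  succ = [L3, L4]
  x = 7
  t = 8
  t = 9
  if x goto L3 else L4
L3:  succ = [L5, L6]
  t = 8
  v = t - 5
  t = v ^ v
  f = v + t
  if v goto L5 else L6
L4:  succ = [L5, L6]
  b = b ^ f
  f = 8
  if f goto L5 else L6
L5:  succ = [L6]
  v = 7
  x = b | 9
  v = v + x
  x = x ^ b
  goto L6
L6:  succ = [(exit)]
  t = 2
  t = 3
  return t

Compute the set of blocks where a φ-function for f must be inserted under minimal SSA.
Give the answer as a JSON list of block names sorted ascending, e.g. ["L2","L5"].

Answer: ["L5", "L6"]

Analysis:
idom tree: L1←L0 L2←L0 L3←L0 L4←L2 L5←L0 L6←L0
Dom∩ at merges:
  L3: preds {L0,L2}: {L0} ∩ {L0,L2} = {L0}; idom=L0
  L5: preds {L1,L3,L4}: {L0,L1} ∩ {L0,L3} ∩ {L0,L2,L4} = {L0}; idom=L0
  L6: preds {L3,L4,L5}: {L0,L3} ∩ {L0,L2,L4} ∩ {L0,L5} = {L0}; idom=L0

Frontier:
  L3←L0: walk · to L0
  L3←L2: walk L2 to L0
  L5←L1: walk L1 to L0
  L5←L3: walk L3 to L0
  L5←L4: walk L4→L2 to L0
  L6←L3: walk L3 to L0
  L6←L4: walk L4→L2 to L0
  L6←L5: walk L5 to L0
  L0: DF=∅
  L1: DF={L5}
  L2: DF={L3,L5,L6}
  L3: DF={L5,L6}
  L4: DF={L5,L6}
  L5: DF={L6}
  L6: DF=∅

φ for f: defs {L0,L3,L4}
  DF⁺ = {L5,L6}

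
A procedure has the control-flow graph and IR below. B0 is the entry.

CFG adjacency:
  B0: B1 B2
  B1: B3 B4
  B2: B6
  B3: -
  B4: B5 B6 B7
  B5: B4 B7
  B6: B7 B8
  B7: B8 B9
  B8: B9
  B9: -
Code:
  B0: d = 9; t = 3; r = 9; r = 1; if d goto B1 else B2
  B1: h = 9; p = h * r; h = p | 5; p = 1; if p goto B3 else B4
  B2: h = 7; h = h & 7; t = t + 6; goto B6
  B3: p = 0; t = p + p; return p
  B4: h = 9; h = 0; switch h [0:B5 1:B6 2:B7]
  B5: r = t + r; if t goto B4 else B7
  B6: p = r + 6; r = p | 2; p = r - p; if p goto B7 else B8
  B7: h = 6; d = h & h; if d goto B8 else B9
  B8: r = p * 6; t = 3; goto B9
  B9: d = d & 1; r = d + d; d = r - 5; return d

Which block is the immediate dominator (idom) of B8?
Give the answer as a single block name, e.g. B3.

Answer: B0

Analysis:
idom tree: B1←B0 B2←B0 B3←B1 B4←B1 B5←B4 B6←B0 B7←B0 B8←B0 B9←B0
Dom∩ at merges:
  B4: preds {B1,B5}: {B0,B1} ∩ {B0,B1,B4,B5} = {B0,B1}; idom=B1
  B6: preds {B2,B4}: {B0,B2} ∩ {B0,B1,B4} = {B0}; idom=B0
  B7: preds {B4,B5,B6}: {B0,B1,B4} ∩ {B0,B1,B4,B5} ∩ {B0,B6} = {B0}; idom=B0
  B8: preds {B6,B7}: {B0,B6} ∩ {B0,B7} = {B0}; idom=B0
  B9: preds {B7,B8}: {B0,B7} ∩ {B0,B8} = {B0}; idom=B0

idom(B8) = B0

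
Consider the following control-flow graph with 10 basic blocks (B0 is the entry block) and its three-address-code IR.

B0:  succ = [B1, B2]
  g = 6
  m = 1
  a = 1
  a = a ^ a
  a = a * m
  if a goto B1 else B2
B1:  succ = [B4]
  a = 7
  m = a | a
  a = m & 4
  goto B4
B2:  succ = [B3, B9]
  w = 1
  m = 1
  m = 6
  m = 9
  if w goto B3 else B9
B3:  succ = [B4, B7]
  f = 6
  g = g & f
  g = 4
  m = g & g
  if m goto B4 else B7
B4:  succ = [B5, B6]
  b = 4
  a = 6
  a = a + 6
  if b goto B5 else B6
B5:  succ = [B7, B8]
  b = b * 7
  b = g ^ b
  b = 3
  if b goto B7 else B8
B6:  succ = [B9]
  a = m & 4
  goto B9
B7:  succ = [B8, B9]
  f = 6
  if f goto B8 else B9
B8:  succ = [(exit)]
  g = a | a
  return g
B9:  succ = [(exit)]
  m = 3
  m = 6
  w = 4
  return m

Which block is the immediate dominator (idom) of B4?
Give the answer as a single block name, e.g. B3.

idom tree: B1←B0 B2←B0 B3←B2 B4←B0 B5←B4 B6←B4 B7←B0 B8←B0 B9←B0
Dom at joins:
  B4: preds {B1,B3}: {B0,B1} ∩ {B0,B2,B3} = {B0}; idom=B0
  B7: preds {B3,B5}: {B0,B2,B3} ∩ {B0,B4,B5} = {B0}; idom=B0
  B8: preds {B5,B7}: {B0,B4,B5} ∩ {B0,B7} = {B0}; idom=B0
  B9: preds {B2,B6,B7}: {B0,B2} ∩ {B0,B4,B6} ∩ {B0,B7} = {B0}; idom=B0

idom(B4) = B0

Answer: B0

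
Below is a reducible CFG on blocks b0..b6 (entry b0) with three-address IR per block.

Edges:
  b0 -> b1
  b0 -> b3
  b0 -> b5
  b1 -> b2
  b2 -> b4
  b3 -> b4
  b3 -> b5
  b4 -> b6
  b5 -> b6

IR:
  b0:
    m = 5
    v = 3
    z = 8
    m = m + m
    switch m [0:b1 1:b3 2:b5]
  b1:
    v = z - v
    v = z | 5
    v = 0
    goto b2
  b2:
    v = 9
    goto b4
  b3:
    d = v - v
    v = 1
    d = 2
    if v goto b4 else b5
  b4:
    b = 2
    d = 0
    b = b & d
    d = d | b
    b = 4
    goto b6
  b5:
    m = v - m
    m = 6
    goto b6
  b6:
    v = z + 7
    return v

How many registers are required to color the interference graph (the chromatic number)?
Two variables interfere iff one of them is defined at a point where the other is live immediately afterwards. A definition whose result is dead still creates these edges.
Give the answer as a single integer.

Answer: 4

Working:
Per-block:
  b0: {m,v,z} / ∅
  b1: {v} / {v,z}
  b2: {v} / ∅
  b3: {d,v} / {v}
  b4: {b,d} / ∅
  b5: {m} / {m,v}
  b6: {v} / {z}

Liveness:
  b0 li=∅ lo={m,v,z}
  b1 li={v,z} lo={z}
  b2 li={z} lo={z}
  b3 li={m,v,z} lo={m,v,z}
  b4 li={z} lo={z}
  b5 li={m,v,z} lo={z}
  b6 li={z} lo=∅

Interfere edges:
  b: {d,z}
  d: {b,m,v,z}
  m: {d,v,z}
  v: {d,m,z}
  z: {b,d,m,v}

Chromatic number:
  lower bound: {d,m,v,z} mutually conflict ⇒ χ ≥ 4
  assign b→R2 d→R0 m→R2 v→R3 z→R1 — no edge inside a register ⇒ χ ≤ 4
  χ = 4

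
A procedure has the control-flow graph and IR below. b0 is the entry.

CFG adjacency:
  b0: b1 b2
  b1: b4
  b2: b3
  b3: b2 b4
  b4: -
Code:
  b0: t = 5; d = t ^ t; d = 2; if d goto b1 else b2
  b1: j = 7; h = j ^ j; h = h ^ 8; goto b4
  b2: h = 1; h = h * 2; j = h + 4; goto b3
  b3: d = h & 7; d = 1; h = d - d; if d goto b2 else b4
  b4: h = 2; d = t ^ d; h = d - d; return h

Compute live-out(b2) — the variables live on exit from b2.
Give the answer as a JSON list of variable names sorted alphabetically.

def/use:
  b0: def={d,t} ue=∅
  b1: def={h,j} ue=∅
  b2: def={h,j} ue=∅
  b3: def={d,h} ue={h}
  b4: def={d,h} ue={d,t}

Liveness:
  live b0: ∅→{d,t}
  live b1: {d,t}→{d,t}
  live b2: {t}→{h,t}
  live b3: {h,t}→{d,t}
  live b4: {d,t}→∅

live-out(b2) = ["h", "t"]

Answer: ["h", "t"]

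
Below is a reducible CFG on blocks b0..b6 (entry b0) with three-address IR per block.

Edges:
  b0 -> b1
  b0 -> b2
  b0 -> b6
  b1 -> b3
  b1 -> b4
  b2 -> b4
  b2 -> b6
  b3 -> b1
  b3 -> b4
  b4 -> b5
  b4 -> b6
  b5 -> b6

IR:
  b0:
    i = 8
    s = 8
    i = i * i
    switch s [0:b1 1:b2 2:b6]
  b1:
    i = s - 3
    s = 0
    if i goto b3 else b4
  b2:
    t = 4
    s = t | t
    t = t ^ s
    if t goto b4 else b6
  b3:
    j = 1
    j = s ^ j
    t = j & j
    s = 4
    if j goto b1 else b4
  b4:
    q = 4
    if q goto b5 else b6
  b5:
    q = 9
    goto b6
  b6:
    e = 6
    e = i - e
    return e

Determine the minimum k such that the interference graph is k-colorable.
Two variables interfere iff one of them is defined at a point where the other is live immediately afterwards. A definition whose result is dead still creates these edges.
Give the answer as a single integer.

Block summaries:
  b0: def={i,s} ue=∅
  b1: def={i,s} ue={s}
  b2: def={s,t} ue=∅
  b3: def={j,s,t} ue={s}
  b4: def={q} ue=∅
  b5: def={q} ue=∅
  b6: def={e} ue={i}

Live sets:
  b0: in=∅ out={i,s}
  b1: in={s} out={i,s}
  b2: in={i} out={i}
  b3: in={i,s} out={i,s}
  b4: in={i} out={i}
  b5: in={i} out={i}
  b6: in={i} out=∅

Interference:
  e — {i}
  i — {e,j,q,s,t}
  j — {i,s,t}
  q — {i}
  s — {i,j,t}
  t — {i,j,s}

Chromatic number:
  lower bound: {i,j,s,t} mutually conflict ⇒ χ ≥ 4
  assign e→r1 i→r0 j→r1 q→r1 s→r2 t→r3 — no edge inside a register ⇒ χ ≤ 4
  χ = 4

Answer: 4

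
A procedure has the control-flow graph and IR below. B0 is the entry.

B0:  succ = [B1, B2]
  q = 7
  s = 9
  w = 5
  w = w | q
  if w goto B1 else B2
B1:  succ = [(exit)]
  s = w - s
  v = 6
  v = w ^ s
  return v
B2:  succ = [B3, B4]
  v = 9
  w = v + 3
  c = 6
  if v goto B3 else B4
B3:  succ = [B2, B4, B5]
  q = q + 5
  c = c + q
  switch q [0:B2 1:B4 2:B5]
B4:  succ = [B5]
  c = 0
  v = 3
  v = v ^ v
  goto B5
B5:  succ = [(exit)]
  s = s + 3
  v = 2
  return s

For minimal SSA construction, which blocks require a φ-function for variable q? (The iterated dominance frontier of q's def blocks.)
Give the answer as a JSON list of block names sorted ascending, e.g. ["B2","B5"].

idom tree: B1←B0 B2←B0 B3←B2 B4←B2 B5←B2
Join-block Dom:
  B2: preds {B0,B3}: {B0} ∩ {B0,B2,B3} = {B0}; idom=B0
  B4: preds {B2,B3}: {B0,B2} ∩ {B0,B2,B3} = {B0,B2}; idom=B2
  B5: preds {B3,B4}: {B0,B2,B3} ∩ {B0,B2,B4} = {B0,B2}; idom=B2

DF derivation:
  B2←B0: walk · to B0
  B2←B3: walk B3→B2 to B0
  B4←B2: walk · to B2
  B4←B3: walk B3 to B2
  B5←B3: walk B3 to B2
  B5←B4: walk B4 to B2
  B0 → ∅
  B1 → ∅
  B2 → {B2}
  B3 → {B2,B4,B5}
  B4 → {B5}
  B5 → ∅

φ for q: defs {B0,B3}
  DF⁺ = {B2,B4,B5}

Answer: ["B2", "B4", "B5"]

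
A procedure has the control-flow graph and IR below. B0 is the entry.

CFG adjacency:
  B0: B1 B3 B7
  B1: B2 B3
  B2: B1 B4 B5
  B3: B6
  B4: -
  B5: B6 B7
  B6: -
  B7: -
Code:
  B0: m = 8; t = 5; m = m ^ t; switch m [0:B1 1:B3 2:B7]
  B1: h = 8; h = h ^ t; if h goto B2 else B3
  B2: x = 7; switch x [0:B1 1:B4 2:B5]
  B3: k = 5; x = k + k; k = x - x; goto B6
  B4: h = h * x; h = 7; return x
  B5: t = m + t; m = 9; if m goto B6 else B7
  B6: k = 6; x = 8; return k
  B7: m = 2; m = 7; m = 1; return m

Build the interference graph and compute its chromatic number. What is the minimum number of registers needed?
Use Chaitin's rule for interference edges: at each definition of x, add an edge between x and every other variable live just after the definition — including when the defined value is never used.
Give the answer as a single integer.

Answer: 4

Derivation:
def/use:
  B0: {m,t} / ∅
  B1: {h} / {t}
  B2: {x} / ∅
  B3: {k,x} / ∅
  B4: {h} / {h,x}
  B5: {m,t} / {m,t}
  B6: {k,x} / ∅
  B7: {m} / ∅

Backward fixpoint:
  B0: in=∅ out={m,t}
  B1: in={m,t} out={h,m,t}
  B2: in={h,m,t} out={h,m,t,x}
  B3: in=∅ out=∅
  B4: in={h,x} out=∅
  B5: in={m,t} out=∅
  B6: in=∅ out=∅
  B7: in=∅ out=∅

Conflict graph:
  h: {m,t,x}
  k: {x}
  m: {h,t,x}
  t: {h,m,x}
  x: {h,k,m,t}

Registers:
  clique {h,m,t,x} ⇒ need ≥ 4
  assign h→R1 k→R1 m→R2 t→R3 x→R0 — no edge inside a register ⇒ χ ≤ 4
  χ = 4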